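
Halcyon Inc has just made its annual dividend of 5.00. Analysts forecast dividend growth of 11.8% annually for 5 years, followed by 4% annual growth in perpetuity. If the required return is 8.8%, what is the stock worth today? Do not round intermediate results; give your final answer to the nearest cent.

151.26

D_1 = 5.59000
D_2 = 6.24962
D_3 = 6.98708
D_4 = 7.81155
D_5 = 8.73331
Terminal value at year 5: TV = D_5×(1+g_2)/(r−g_2) = 9.08265/0.048 = 189.22178
P_0 = D_1/(1+r)^1 + D_2/(1+r)^2 + D_3/(1+r)^3 + D_4/(1+r)^4 + D_5/(1+r)^5 + TV/(1+r)^5
    = 5.13787 + 5.27954 + 5.42511 + 5.57470 + 5.72842 + 124.11568 = 151.26131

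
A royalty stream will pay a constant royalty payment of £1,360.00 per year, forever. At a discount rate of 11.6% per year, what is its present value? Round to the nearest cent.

Level perpetuity: PV = C / r = £1,360.00 / 0.116 = £11,724.14

£11724.14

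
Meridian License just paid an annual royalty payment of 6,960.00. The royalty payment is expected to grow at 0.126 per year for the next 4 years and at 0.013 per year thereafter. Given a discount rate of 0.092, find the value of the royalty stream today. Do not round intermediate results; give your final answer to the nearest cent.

130967.07

D_1 = 7836.96000
D_2 = 8824.41696
D_3 = 9936.29350
D_4 = 11188.26648
Terminal value at year 4: TV = D_4×(1+g_2)/(r−g_2) = 11333.71394/0.079 = 143464.73344
P_0 = D_1/(1+r)^1 + D_2/(1+r)^2 + D_3/(1+r)^3 + D_4/(1+r)^4 + TV/(1+r)^4
    = 7176.70330 + 7400.15377 + 7630.56148 + 7868.14307 + 100891.50542 = 130967.06703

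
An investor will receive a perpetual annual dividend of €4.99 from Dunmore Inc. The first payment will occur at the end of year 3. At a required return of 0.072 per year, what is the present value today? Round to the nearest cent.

Value at end of year 2: C / r = €4.99 / 0.072 = €69.3056
Discount to today: PV = €69.3056 / (1 + 0.072)^2 = €69.3056 / 1.149184 = €60.31

€60.31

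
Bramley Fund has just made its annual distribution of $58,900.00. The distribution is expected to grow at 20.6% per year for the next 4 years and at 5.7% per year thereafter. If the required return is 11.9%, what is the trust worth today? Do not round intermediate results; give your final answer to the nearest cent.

$1639870.43

D_1 = 71033.40000
D_2 = 85666.28040
D_3 = 103313.53416
D_4 = 124596.12220
Terminal value at year 4: TV = D_4×(1+g_2)/(r−g_2) = 131698.10117/0.062 = 2124162.92202
P_0 = D_1/(1+r)^1 + D_2/(1+r)^2 + D_3/(1+r)^3 + D_4/(1+r)^4 + TV/(1+r)^4
    = 63479.35657 + 68414.74890 + 73733.85807 + 79466.51727 + 1354775.94769 = 1639870.42850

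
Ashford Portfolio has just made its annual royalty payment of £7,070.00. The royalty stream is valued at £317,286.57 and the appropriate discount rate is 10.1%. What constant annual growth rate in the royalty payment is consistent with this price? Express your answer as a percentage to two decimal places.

P = D₀(1+g)/(r−g) ⇒ P(r−g) = D₀(1+g) ⇒ g(P+D₀) = P·r − D₀
g = (P·r − D₀)/(P + D₀) = (£317,286.57×0.101 − £7,070.00) / (£317,286.57 + £7,070.00) = 0.077002

7.70%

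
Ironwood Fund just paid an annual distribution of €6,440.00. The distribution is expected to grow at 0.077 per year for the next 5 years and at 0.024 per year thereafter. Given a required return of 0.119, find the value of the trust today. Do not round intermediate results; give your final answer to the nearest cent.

€86081.78

D_1 = 6935.88000
D_2 = 7469.94276
D_3 = 8045.12835
D_4 = 8664.60324
D_5 = 9331.77768
Terminal value at year 5: TV = D_5×(1+g_2)/(r−g_2) = 9555.74035/0.095 = 100586.74052
P_0 = D_1/(1+r)^1 + D_2/(1+r)^2 + D_3/(1+r)^3 + D_4/(1+r)^4 + D_5/(1+r)^5 + TV/(1+r)^5
    = 6198.28418 + 5965.64081 + 5741.72936 + 5526.22209 + 5318.80357 + 57331.10369 = 86081.78370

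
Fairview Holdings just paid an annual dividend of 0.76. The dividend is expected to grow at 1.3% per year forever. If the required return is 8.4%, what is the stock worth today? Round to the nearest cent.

10.84

D₁ = D₀ × (1 + g) = 0.76 × 1.013 = 0.7699
Growing perpetuity: P = D₁ / (r − g) = 0.7699 / (0.084 − 0.013) = 10.84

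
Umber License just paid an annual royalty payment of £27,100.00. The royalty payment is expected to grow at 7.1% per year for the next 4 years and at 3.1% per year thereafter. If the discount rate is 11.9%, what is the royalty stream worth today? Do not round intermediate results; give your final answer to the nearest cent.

£363693.19

D_1 = 29024.10000
D_2 = 31084.81110
D_3 = 33291.83269
D_4 = 35655.55281
Terminal value at year 4: TV = D_4×(1+g_2)/(r−g_2) = 36760.87495/0.088 = 417737.21530
P_0 = D_1/(1+r)^1 + D_2/(1+r)^2 + D_3/(1+r)^3 + D_4/(1+r)^4 + TV/(1+r)^4
    = 25937.53351 + 24824.93154 + 23760.05512 + 22740.85704 + 266429.81377 = 363693.19099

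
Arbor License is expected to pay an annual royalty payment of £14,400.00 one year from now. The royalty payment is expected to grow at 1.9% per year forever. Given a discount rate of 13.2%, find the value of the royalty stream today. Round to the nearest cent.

£127433.63

Growing perpetuity: P = D₁ / (r − g) = £14,400.0000 / (0.132 − 0.019) = £127,433.63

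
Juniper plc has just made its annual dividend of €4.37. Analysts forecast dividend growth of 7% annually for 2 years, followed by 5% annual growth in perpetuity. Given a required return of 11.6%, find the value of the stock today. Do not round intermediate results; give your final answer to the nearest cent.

D_1 = 4.67590
D_2 = 5.00321
Terminal value at year 2: TV = D_2×(1+g_2)/(r−g_2) = 5.25337/0.066 = 79.59657
P_0 = D_1/(1+r)^1 + D_2/(1+r)^2 + TV/(1+r)^2
    = 4.18987 + 4.01717 + 63.90958 = 72.11663

€72.12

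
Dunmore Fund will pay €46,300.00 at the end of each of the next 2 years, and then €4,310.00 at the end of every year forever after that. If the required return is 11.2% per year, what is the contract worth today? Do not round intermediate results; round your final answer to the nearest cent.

PV of 2-year annuity: €46,300.00 × [1 − (1+0.112)^−2] / 0.112 = 79079.75778
Perpetuity value at year 2: €4,310.00 / 0.112 = 38482.14286
PV of perpetuity: 38482.14286 / (1+0.112)^2 = 31120.72264
Total PV = 79079.75778 + 31120.72264 = 110200.48042

€110200.48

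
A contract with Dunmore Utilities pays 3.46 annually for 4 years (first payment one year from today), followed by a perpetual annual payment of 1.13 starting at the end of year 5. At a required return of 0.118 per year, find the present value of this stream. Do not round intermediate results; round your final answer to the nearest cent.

16.68

PV of 4-year annuity: 3.46 × [1 − (1+0.118)^−4] / 0.118 = 10.55365
Perpetuity value at year 4: 1.13 / 0.118 = 9.57627
PV of perpetuity: 9.57627 / (1+0.118)^4 = 6.12956
Total PV = 10.55365 + 6.12956 = 16.68321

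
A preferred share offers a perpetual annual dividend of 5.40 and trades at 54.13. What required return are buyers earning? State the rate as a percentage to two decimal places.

9.98%

P = C/r ⇒ r = C/P = 5.40/54.13 = 0.099760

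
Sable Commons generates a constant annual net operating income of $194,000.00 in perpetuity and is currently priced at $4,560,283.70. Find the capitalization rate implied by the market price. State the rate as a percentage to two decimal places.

4.25%

P = C/r ⇒ r = C/P = $194,000.00/$4,560,283.70 = 0.042541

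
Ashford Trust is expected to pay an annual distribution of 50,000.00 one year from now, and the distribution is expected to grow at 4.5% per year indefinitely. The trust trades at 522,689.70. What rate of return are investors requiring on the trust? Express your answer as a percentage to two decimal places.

P = D₁/(r − g) ⇒ r = D₁/P + g = 50,000.0000/522,689.70 + 0.045 = 0.095659 + 0.045 = 0.140659

14.07%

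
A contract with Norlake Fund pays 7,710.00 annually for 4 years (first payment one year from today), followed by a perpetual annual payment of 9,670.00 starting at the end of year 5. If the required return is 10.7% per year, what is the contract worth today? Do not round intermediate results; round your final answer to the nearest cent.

84253.88

PV of 4-year annuity: 7,710.00 × [1 − (1+0.107)^−4] / 0.107 = 24073.87916
Perpetuity value at year 4: 9,670.00 / 0.107 = 90373.83178
PV of perpetuity: 90373.83178 / (1+0.107)^4 = 60180.00408
Total PV = 24073.87916 + 60180.00408 = 84253.88325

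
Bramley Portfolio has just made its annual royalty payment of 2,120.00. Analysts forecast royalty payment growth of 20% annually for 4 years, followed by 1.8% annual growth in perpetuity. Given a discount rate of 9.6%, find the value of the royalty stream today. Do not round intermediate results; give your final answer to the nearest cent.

50454.12

D_1 = 2544.00000
D_2 = 3052.80000
D_3 = 3663.36000
D_4 = 4396.03200
Terminal value at year 4: TV = D_4×(1+g_2)/(r−g_2) = 4475.16058/0.078 = 57373.85354
P_0 = D_1/(1+r)^1 + D_2/(1+r)^2 + D_3/(1+r)^3 + D_4/(1+r)^4 + TV/(1+r)^4
    = 2321.16788 + 2541.42469 + 2782.58178 + 3046.62238 + 39762.32803 = 50454.12477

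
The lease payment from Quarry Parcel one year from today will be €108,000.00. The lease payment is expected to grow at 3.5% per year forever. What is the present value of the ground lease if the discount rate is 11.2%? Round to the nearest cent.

€1402597.40

Growing perpetuity: P = D₁ / (r − g) = €108,000.0000 / (0.112 − 0.035) = €1,402,597.40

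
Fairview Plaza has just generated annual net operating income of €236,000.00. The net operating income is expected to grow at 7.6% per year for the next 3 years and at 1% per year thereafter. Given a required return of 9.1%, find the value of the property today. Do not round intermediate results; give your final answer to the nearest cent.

D_1 = 253936.00000
D_2 = 273235.13600
D_3 = 294001.00634
Terminal value at year 3: TV = D_3×(1+g_2)/(r−g_2) = 296941.01640/0.081 = 3665938.47407
P_0 = D_1/(1+r)^1 + D_2/(1+r)^2 + D_3/(1+r)^3 + TV/(1+r)^3
    = 232755.27039 + 229555.15210 + 226399.03177 + 2823000.27270 = 3511709.72697

€3511709.73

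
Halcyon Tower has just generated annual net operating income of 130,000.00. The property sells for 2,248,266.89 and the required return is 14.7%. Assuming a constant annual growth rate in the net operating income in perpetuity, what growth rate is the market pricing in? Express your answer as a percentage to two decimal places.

8.43%

P = D₀(1+g)/(r−g) ⇒ P(r−g) = D₀(1+g) ⇒ g(P+D₀) = P·r − D₀
g = (P·r − D₀)/(P + D₀) = (2,248,266.89×0.147 − 130,000.00) / (2,248,266.89 + 130,000.00) = 0.084303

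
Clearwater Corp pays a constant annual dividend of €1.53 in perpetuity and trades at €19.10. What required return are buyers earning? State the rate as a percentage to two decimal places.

8.01%

P = C/r ⇒ r = C/P = €1.53/€19.10 = 0.080105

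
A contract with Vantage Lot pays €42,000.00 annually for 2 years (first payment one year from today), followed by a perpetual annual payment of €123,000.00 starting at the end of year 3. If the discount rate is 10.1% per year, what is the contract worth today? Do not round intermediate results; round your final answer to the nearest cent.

PV of 2-year annuity: €42,000.00 × [1 − (1+0.101)^−2] / 0.101 = 72794.85828
Perpetuity value at year 2: €123,000.00 / 0.101 = 1217821.78218
PV of perpetuity: 1217821.78218 / (1+0.101)^2 = 1004636.84008
Total PV = 72794.85828 + 1004636.84008 = 1077431.69836

€1077431.70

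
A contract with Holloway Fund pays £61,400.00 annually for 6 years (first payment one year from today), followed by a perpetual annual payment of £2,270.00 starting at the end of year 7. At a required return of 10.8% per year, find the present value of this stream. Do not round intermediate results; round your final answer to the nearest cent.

PV of 6-year annuity: £61,400.00 × [1 − (1+0.108)^−6] / 0.108 = 261258.49936
Perpetuity value at year 6: £2,270.00 / 0.108 = 21018.51852
PV of perpetuity: 21018.51852 / (1+0.108)^6 = 11359.61309
Total PV = 261258.49936 + 11359.61309 = 272618.11244

£272618.11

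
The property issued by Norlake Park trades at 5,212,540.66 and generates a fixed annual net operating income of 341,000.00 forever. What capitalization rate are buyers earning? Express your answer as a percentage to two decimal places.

6.54%

P = C/r ⇒ r = C/P = 341,000.00/5,212,540.66 = 0.065419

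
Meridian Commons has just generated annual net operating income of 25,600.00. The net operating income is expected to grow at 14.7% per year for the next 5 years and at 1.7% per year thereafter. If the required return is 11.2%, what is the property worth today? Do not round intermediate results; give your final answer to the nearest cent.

D_1 = 29363.20000
D_2 = 33679.59040
D_3 = 38630.49019
D_4 = 44309.17225
D_5 = 50822.62057
Terminal value at year 5: TV = D_5×(1+g_2)/(r−g_2) = 51686.60512/0.095 = 544069.52754
P_0 = D_1/(1+r)^1 + D_2/(1+r)^2 + D_3/(1+r)^3 + D_4/(1+r)^4 + D_5/(1+r)^5 + TV/(1+r)^5
    = 26405.75540 + 27236.87180 + 28094.14744 + 28978.40568 + 29890.49578 + 319985.62328 = 460591.29937

460591.30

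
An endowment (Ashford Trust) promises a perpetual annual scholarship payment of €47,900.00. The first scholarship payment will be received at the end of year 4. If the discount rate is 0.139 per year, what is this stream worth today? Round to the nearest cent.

€233211.27

Value at end of year 3: C / r = €47,900.00 / 0.139 = €344,604.3165
Discount to today: PV = €344,604.3165 / (1 + 0.139)^3 = €344,604.3165 / 1.477649 = €233,211.27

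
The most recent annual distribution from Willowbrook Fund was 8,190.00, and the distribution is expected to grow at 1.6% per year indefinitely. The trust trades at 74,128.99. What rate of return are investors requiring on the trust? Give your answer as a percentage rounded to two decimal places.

D₁ = 8,190.00 × 1.016 = 8,321.0400
P = D₁/(r − g) ⇒ r = D₁/P + g = 8,321.0400/74,128.99 + 0.016 = 0.112251 + 0.016 = 0.128251

12.83%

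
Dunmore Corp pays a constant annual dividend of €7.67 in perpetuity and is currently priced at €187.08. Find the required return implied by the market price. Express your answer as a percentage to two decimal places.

P = C/r ⇒ r = C/P = €7.67/€187.08 = 0.040999

4.10%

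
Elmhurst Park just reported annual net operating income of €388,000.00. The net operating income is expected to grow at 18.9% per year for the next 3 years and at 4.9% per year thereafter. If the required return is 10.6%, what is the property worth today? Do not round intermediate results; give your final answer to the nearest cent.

D_1 = 461332.00000
D_2 = 548523.74800
D_3 = 652194.73637
Terminal value at year 3: TV = D_3×(1+g_2)/(r−g_2) = 684152.27845/0.057 = 12002671.55183
P_0 = D_1/(1+r)^1 + D_2/(1+r)^2 + D_3/(1+r)^3 + TV/(1+r)^3
    = 417117.54069 + 448420.21327 + 482072.00143 + 8871816.30697 = 10219426.06235

€10219426.06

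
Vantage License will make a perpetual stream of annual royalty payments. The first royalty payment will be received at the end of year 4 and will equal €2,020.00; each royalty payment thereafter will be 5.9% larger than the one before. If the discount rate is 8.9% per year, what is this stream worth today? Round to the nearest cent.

€52137.05

Value at end of year 3: C₁ / (r − g) = €2,020.00 / (0.089 − 0.059) = €67,333.3333
Discount to today: PV = €67,333.3333 / (1 + 0.089)^3 = €67,333.3333 / 1.291468 = €52,137.05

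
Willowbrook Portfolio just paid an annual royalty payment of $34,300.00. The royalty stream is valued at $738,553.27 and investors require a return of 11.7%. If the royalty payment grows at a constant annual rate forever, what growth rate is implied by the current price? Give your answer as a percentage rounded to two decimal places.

P = D₀(1+g)/(r−g) ⇒ P(r−g) = D₀(1+g) ⇒ g(P+D₀) = P·r − D₀
g = (P·r − D₀)/(P + D₀) = ($738,553.27×0.117 − $34,300.00) / ($738,553.27 + $34,300.00) = 0.067426

6.74%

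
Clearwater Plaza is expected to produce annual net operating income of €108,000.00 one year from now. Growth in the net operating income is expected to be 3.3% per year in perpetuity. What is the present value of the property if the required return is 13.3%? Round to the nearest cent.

€1080000.00

Growing perpetuity: P = D₁ / (r − g) = €108,000.0000 / (0.133 − 0.033) = €1,080,000.00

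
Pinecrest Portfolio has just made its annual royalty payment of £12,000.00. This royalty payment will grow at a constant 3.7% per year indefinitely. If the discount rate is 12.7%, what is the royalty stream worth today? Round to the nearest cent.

D₁ = D₀ × (1 + g) = £12,000.00 × 1.037 = £12,444.0000
Growing perpetuity: P = D₁ / (r − g) = £12,444.0000 / (0.127 − 0.037) = £138,266.67

£138266.67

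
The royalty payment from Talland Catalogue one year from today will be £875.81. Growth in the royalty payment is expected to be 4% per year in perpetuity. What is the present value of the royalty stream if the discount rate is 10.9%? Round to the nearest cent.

Growing perpetuity: P = D₁ / (r − g) = £875.8100 / (0.109 − 0.04) = £12,692.90

£12692.90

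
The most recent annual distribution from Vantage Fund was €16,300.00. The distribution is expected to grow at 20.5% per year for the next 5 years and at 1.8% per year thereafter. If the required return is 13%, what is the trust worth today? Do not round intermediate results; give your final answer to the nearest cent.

€303533.62

D_1 = 19641.50000
D_2 = 23668.00750
D_3 = 28519.94904
D_4 = 34366.53859
D_5 = 41411.67900
Terminal value at year 5: TV = D_5×(1+g_2)/(r−g_2) = 42157.08922/0.112 = 376402.58235
P_0 = D_1/(1+r)^1 + D_2/(1+r)^2 + D_3/(1+r)^3 + D_4/(1+r)^4 + D_5/(1+r)^5 + TV/(1+r)^5
    = 17381.85841 + 18535.52158 + 19765.75531 + 21077.64172 + 22476.60024 + 204296.24151 = 303533.61876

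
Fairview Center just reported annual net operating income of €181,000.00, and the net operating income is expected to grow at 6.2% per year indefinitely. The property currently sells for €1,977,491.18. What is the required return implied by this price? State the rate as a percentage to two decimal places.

D₁ = €181,000.00 × 1.062 = €192,222.0000
P = D₁/(r − g) ⇒ r = D₁/P + g = €192,222.0000/€1,977,491.18 + 0.062 = 0.097205 + 0.062 = 0.159205

15.92%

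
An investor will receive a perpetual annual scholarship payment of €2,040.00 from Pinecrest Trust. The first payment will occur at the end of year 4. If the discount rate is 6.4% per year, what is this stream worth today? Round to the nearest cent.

€26462.16

Value at end of year 3: C / r = €2,040.00 / 0.064 = €31,875.0000
Discount to today: PV = €31,875.0000 / (1 + 0.064)^3 = €31,875.0000 / 1.204550 = €26,462.16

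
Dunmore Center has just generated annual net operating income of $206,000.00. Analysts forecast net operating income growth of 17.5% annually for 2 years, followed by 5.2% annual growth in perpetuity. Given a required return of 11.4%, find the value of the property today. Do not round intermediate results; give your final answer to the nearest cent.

D_1 = 242050.00000
D_2 = 284408.75000
Terminal value at year 2: TV = D_2×(1+g_2)/(r−g_2) = 299198.00500/0.062 = 4825774.27419
P_0 = D_1/(1+r)^1 + D_2/(1+r)^2 + TV/(1+r)^2
    = 217280.07181 + 229177.81363 + 3888629.99896 = 4335087.88440

$4335087.88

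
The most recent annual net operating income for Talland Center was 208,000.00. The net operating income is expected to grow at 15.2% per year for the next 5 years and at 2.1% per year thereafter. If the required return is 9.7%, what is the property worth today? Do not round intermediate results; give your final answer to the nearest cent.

4775941.20

D_1 = 239616.00000
D_2 = 276037.63200
D_3 = 317995.35206
D_4 = 366330.64558
D_5 = 422012.90371
Terminal value at year 5: TV = D_5×(1+g_2)/(r−g_2) = 430875.17468/0.076 = 5669410.19320
P_0 = D_1/(1+r)^1 + D_2/(1+r)^2 + D_3/(1+r)^3 + D_4/(1+r)^4 + D_5/(1+r)^5 + TV/(1+r)^5
    = 218428.44120 + 229379.73042 + 240880.08153 + 252957.02272 + 265639.46233 + 3568656.46100 = 4775941.19920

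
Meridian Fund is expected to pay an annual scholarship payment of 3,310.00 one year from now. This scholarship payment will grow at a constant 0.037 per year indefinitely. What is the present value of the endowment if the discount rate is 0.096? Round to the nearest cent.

Growing perpetuity: P = D₁ / (r − g) = 3,310.0000 / (0.096 − 0.037) = 56,101.69

56101.69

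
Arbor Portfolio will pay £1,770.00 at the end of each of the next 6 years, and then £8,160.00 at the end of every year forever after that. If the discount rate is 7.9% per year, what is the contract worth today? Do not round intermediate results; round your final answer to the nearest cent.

£73661.11

PV of 6-year annuity: £1,770.00 × [1 − (1+0.079)^−6] / 0.079 = 8207.37925
Perpetuity value at year 6: £8,160.00 / 0.079 = 103291.13924
PV of perpetuity: 103291.13924 / (1+0.079)^6 = 65453.72981
Total PV = 8207.37925 + 65453.72981 = 73661.10906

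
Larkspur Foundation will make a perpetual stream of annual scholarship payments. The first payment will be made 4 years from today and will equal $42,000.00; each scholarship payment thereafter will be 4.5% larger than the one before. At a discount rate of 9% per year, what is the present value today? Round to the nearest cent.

$720704.58

Value at end of year 3: C₁ / (r − g) = $42,000.00 / (0.09 − 0.045) = $933,333.3333
Discount to today: PV = $933,333.3333 / (1 + 0.09)^3 = $933,333.3333 / 1.295029 = $720,704.58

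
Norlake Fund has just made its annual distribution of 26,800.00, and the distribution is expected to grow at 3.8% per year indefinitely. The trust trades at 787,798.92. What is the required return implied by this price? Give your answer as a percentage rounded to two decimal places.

D₁ = 26,800.00 × 1.038 = 27,818.4000
P = D₁/(r − g) ⇒ r = D₁/P + g = 27,818.4000/787,798.92 + 0.038 = 0.035312 + 0.038 = 0.073312

7.33%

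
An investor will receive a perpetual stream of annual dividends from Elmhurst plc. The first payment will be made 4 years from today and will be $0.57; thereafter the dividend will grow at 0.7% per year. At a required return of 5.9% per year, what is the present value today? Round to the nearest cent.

Value at end of year 3: C₁ / (r − g) = $0.57 / (0.059 − 0.007) = $10.9615
Discount to today: PV = $10.9615 / (1 + 0.059)^3 = $10.9615 / 1.187648 = $9.23

$9.23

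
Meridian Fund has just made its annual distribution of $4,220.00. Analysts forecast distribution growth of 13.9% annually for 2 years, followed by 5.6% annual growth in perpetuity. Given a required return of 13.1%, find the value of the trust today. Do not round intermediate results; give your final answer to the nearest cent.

$68790.90

D_1 = 4806.58000
D_2 = 5474.69462
Terminal value at year 2: TV = D_2×(1+g_2)/(r−g_2) = 5781.27752/0.075 = 77083.70025
P_0 = D_1/(1+r)^1 + D_2/(1+r)^2 + TV/(1+r)^2
    = 4249.84969 + 4279.91052 + 60261.14011 = 68790.90032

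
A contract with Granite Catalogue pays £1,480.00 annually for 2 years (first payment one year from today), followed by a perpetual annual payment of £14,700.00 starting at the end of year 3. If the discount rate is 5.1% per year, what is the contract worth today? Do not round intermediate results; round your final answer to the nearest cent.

£263688.68

PV of 2-year annuity: £1,480.00 × [1 − (1+0.051)^−2] / 0.051 = 2748.03300
Perpetuity value at year 2: £14,700.00 / 0.051 = 288235.29412
PV of perpetuity: 288235.29412 / (1+0.051)^2 = 260940.64202
Total PV = 2748.03300 + 260940.64202 = 263688.67502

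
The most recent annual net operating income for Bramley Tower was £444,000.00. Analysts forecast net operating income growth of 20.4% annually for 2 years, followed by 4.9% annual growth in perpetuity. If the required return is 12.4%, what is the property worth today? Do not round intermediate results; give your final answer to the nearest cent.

£8110589.61

D_1 = 534576.00000
D_2 = 643629.50400
Terminal value at year 2: TV = D_2×(1+g_2)/(r−g_2) = 675167.34970/0.075 = 9002231.32928
P_0 = D_1/(1+r)^1 + D_2/(1+r)^2 + TV/(1+r)^2
    = 475601.42349 + 509452.05861 + 7125536.12644 = 8110589.60854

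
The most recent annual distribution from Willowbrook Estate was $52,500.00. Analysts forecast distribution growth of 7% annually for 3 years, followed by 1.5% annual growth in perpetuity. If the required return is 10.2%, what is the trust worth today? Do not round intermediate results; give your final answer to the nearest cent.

D_1 = 56175.00000
D_2 = 60107.25000
D_3 = 64314.75750
Terminal value at year 3: TV = D_3×(1+g_2)/(r−g_2) = 65279.47886/0.087 = 750338.83750
P_0 = D_1/(1+r)^1 + D_2/(1+r)^2 + D_3/(1+r)^3 + TV/(1+r)^3
    = 50975.49909 + 49495.26681 + 48058.01769 + 560676.87301 = 709205.65661

$709205.66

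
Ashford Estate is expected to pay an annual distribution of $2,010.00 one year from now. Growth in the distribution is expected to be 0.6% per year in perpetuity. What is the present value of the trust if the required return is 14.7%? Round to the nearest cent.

$14255.32

Growing perpetuity: P = D₁ / (r − g) = $2,010.0000 / (0.147 − 0.006) = $14,255.32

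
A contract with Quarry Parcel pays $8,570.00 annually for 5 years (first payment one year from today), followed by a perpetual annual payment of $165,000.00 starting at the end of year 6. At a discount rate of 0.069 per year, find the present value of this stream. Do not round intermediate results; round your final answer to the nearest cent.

PV of 5-year annuity: $8,570.00 × [1 − (1+0.069)^−5] / 0.069 = 35232.97751
Perpetuity value at year 5: $165,000.00 / 0.069 = 2391304.34783
PV of perpetuity: 2391304.34783 / (1+0.069)^5 = 1712956.47279
Total PV = 35232.97751 + 1712956.47279 = 1748189.45030

$1748189.45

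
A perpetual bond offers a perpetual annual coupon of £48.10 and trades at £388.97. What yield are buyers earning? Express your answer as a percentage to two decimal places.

12.37%

P = C/r ⇒ r = C/P = £48.10/£388.97 = 0.123660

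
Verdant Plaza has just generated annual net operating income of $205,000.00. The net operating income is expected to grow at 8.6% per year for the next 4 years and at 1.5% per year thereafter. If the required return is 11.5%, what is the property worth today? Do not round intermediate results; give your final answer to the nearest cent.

$2640627.65

D_1 = 222630.00000
D_2 = 241776.18000
D_3 = 262568.93148
D_4 = 285149.85959
Terminal value at year 4: TV = D_4×(1+g_2)/(r−g_2) = 289427.10748/0.1 = 2894271.07481
P_0 = D_1/(1+r)^1 + D_2/(1+r)^2 + D_3/(1+r)^3 + D_4/(1+r)^4 + TV/(1+r)^4
    = 199668.16143 + 194474.99849 + 189416.90436 + 184490.36604 + 1872577.21532 = 2640627.64564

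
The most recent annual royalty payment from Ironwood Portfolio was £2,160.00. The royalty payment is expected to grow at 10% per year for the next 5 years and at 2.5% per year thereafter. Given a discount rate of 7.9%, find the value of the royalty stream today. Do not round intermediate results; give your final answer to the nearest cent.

£56595.35

D_1 = 2376.00000
D_2 = 2613.60000
D_3 = 2874.96000
D_4 = 3162.45600
D_5 = 3478.70160
Terminal value at year 5: TV = D_5×(1+g_2)/(r−g_2) = 3565.66914/0.054 = 66030.91000
P_0 = D_1/(1+r)^1 + D_2/(1+r)^2 + D_3/(1+r)^3 + D_4/(1+r)^4 + D_5/(1+r)^5 + TV/(1+r)^5
    = 2202.03892 + 2244.89603 + 2288.58724 + 2333.12879 + 2378.53723 + 45148.16038 = 56595.34860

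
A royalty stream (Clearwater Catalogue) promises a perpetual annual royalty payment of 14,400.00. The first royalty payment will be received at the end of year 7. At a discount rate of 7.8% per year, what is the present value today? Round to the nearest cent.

Value at end of year 6: C / r = 14,400.00 / 0.078 = 184,615.3846
Discount to today: PV = 184,615.3846 / (1 + 0.078)^6 = 184,615.3846 / 1.569324 = 117,640.08

117640.08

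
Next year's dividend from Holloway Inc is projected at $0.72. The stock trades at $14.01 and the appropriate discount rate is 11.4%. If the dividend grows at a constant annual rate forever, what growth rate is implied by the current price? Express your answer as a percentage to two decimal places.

6.26%

P = D₁/(r−g) ⇒ g = r − D₁/P = 0.114 − $0.72/$14.01 = 0.062608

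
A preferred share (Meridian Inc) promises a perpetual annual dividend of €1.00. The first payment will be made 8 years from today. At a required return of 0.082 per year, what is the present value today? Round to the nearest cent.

Value at end of year 7: C / r = €1.00 / 0.082 = €12.1951
Discount to today: PV = €12.1951 / (1 + 0.082)^7 = €12.1951 / 1.736164 = €7.02

€7.02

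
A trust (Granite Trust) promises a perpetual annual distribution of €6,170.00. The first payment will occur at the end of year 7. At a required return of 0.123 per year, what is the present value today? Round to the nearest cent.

Value at end of year 6: C / r = €6,170.00 / 0.123 = €50,162.6016
Discount to today: PV = €50,162.6016 / (1 + 0.123)^6 = €50,162.6016 / 2.005758 = €25,009.30

€25009.30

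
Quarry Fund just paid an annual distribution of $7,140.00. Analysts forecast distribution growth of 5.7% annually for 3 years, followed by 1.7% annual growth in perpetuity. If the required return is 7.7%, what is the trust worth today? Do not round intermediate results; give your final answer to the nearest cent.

D_1 = 7546.98000
D_2 = 7977.15786
D_3 = 8431.85586
Terminal value at year 3: TV = D_3×(1+g_2)/(r−g_2) = 8575.19741/0.06 = 142919.95679
P_0 = D_1/(1+r)^1 + D_2/(1+r)^2 + D_3/(1+r)^3 + TV/(1+r)^3
    = 7007.40947 + 6877.28116 + 6749.56935 + 114405.20044 = 135039.46042

$135039.46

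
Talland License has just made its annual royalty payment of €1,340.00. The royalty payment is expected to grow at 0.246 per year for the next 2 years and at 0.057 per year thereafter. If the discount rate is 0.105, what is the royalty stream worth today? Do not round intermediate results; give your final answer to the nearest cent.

D_1 = 1669.64000
D_2 = 2080.37144
Terminal value at year 2: TV = D_2×(1+g_2)/(r−g_2) = 2198.95261/0.048 = 45811.51275
P_0 = D_1/(1+r)^1 + D_2/(1+r)^2 + TV/(1+r)^2
    = 1510.98643 + 1703.79103 + 37518.89826 = 40733.67572

€40733.68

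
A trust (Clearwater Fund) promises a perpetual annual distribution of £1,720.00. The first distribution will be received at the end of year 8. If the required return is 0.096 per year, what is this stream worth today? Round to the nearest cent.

£9431.56

Value at end of year 7: C / r = £1,720.00 / 0.096 = £17,916.6667
Discount to today: PV = £17,916.6667 / (1 + 0.096)^7 = £17,916.6667 / 1.899651 = £9,431.56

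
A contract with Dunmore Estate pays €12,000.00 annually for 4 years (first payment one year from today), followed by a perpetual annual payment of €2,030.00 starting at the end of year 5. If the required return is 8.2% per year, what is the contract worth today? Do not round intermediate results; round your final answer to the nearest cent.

PV of 4-year annuity: €12,000.00 × [1 − (1+0.082)^−4] / 0.082 = 39569.22425
Perpetuity value at year 4: €2,030.00 / 0.082 = 24756.09756
PV of perpetuity: 24756.09756 / (1+0.082)^4 = 18062.30379
Total PV = 39569.22425 + 18062.30379 = 57631.52804

€57631.53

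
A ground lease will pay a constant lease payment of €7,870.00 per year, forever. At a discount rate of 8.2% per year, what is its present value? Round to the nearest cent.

Level perpetuity: PV = C / r = €7,870.00 / 0.082 = €95,975.61

€95975.61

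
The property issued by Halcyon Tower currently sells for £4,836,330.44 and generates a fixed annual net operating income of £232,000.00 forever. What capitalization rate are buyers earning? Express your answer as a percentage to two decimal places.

4.80%

P = C/r ⇒ r = C/P = £232,000.00/£4,836,330.44 = 0.047970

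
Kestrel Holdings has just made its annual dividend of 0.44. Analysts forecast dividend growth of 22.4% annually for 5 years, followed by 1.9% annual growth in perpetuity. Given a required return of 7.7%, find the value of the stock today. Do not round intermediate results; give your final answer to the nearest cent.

17.94

D_1 = 0.53856
D_2 = 0.65920
D_3 = 0.80686
D_4 = 0.98759
D_5 = 1.20881
Terminal value at year 5: TV = D_5×(1+g_2)/(r−g_2) = 1.23178/0.058 = 21.23763
P_0 = D_1/(1+r)^1 + D_2/(1+r)^2 + D_3/(1+r)^3 + D_4/(1+r)^4 + D_5/(1+r)^5 + TV/(1+r)^5
    = 0.50006 + 0.56831 + 0.64588 + 0.73403 + 0.83422 + 14.65640 = 17.93890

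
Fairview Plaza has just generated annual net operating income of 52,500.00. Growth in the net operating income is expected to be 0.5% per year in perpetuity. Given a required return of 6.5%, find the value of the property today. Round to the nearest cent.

D₁ = D₀ × (1 + g) = 52,500.00 × 1.005 = 52,762.5000
Growing perpetuity: P = D₁ / (r − g) = 52,762.5000 / (0.065 − 0.005) = 879,375.00

879375.00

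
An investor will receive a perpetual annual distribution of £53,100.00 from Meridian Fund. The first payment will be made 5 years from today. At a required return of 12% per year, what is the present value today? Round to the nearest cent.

£281216.75

Value at end of year 4: C / r = £53,100.00 / 0.12 = £442,500.0000
Discount to today: PV = £442,500.0000 / (1 + 0.12)^4 = £442,500.0000 / 1.573519 = £281,216.75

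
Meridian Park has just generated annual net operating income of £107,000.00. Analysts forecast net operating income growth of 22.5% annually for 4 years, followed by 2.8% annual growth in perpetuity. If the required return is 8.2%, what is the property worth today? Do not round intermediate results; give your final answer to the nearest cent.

D_1 = 131075.00000
D_2 = 160566.87500
D_3 = 196694.42188
D_4 = 240950.66680
Terminal value at year 4: TV = D_4×(1+g_2)/(r−g_2) = 247697.28547/0.054 = 4586986.76791
P_0 = D_1/(1+r)^1 + D_2/(1+r)^2 + D_3/(1+r)^3 + D_4/(1+r)^4 + TV/(1+r)^4
    = 121141.40481 + 137151.77531 + 155278.11900 + 175800.08852 + 3346712.79618 = 3936084.18381

£3936084.18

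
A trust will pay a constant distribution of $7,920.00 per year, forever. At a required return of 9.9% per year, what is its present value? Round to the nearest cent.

Level perpetuity: PV = C / r = $7,920.00 / 0.099 = $80,000.00

$80000.00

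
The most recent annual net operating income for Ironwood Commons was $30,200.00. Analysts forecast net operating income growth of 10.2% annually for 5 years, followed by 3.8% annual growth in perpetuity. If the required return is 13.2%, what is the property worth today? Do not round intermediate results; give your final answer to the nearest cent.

D_1 = 33280.40000
D_2 = 36675.00080
D_3 = 40415.85088
D_4 = 44538.26767
D_5 = 49081.17097
Terminal value at year 5: TV = D_5×(1+g_2)/(r−g_2) = 50946.25547/0.094 = 541981.44118
P_0 = D_1/(1+r)^1 + D_2/(1+r)^2 + D_3/(1+r)^3 + D_4/(1+r)^4 + D_5/(1+r)^5 + TV/(1+r)^5
    = 29399.64664 + 28620.50406 + 27862.01014 + 27123.61765 + 26404.79386 + 291576.34067 = 430986.91302

$430986.91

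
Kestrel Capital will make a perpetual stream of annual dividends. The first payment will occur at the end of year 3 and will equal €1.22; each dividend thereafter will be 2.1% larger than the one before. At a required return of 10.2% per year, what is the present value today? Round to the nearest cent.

Value at end of year 2: C₁ / (r − g) = €1.22 / (0.102 − 0.021) = €15.0617
Discount to today: PV = €15.0617 / (1 + 0.102)^2 = €15.0617 / 1.214404 = €12.40

€12.40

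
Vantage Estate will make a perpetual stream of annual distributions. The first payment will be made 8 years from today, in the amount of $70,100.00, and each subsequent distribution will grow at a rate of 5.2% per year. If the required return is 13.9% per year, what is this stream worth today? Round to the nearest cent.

$323990.81

Value at end of year 7: C₁ / (r − g) = $70,100.00 / (0.139 − 0.052) = $805,747.1264
Discount to today: PV = $805,747.1264 / (1 + 0.139)^7 = $805,747.1264 / 2.486944 = $323,990.81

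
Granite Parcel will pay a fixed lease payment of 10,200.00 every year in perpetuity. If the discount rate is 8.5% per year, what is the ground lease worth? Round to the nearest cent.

120000.00

Level perpetuity: PV = C / r = 10,200.00 / 0.085 = 120,000.00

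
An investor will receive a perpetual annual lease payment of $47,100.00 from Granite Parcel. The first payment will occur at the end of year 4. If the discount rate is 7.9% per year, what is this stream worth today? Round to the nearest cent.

Value at end of year 3: C / r = $47,100.00 / 0.079 = $596,202.5316
Discount to today: PV = $596,202.5316 / (1 + 0.079)^3 = $596,202.5316 / 1.256216 = $474,601.91

$474601.91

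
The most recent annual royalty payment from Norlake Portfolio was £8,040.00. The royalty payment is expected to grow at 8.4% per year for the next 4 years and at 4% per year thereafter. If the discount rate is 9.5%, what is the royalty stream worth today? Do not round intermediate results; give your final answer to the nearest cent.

£177372.00

D_1 = 8715.36000
D_2 = 9447.45024
D_3 = 10241.03606
D_4 = 11101.28309
Terminal value at year 4: TV = D_4×(1+g_2)/(r−g_2) = 11545.33441/0.055 = 209915.17114
P_0 = D_1/(1+r)^1 + D_2/(1+r)^2 + D_3/(1+r)^3 + D_4/(1+r)^4 + TV/(1+r)^4
    = 7959.23288 + 7879.27711 + 7800.12456 + 7721.76714 + 146011.59686 = 177371.99855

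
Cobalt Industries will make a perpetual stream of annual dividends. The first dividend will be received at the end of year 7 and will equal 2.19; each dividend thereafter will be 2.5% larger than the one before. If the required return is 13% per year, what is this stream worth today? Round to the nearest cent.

Value at end of year 6: C₁ / (r − g) = 2.19 / (0.13 − 0.025) = 20.8571
Discount to today: PV = 20.8571 / (1 + 0.13)^6 = 20.8571 / 2.081952 = 10.02

10.02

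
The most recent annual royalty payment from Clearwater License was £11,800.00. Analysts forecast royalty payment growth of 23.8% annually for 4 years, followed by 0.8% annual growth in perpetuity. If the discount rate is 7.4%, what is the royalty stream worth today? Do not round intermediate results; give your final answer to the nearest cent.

£386360.10

D_1 = 14608.40000
D_2 = 18085.19920
D_3 = 22389.47661
D_4 = 27718.17204
Terminal value at year 4: TV = D_4×(1+g_2)/(r−g_2) = 27939.91742/0.066 = 423332.08211
P_0 = D_1/(1+r)^1 + D_2/(1+r)^2 + D_3/(1+r)^3 + D_4/(1+r)^4 + TV/(1+r)^4
    = 13601.86220 + 15678.86909 + 18073.03532 + 20832.79118 + 318173.53796 = 386360.09574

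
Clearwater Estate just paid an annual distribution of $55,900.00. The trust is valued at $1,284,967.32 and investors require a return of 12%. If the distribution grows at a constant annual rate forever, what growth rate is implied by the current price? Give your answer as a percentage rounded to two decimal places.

7.33%

P = D₀(1+g)/(r−g) ⇒ P(r−g) = D₀(1+g) ⇒ g(P+D₀) = P·r − D₀
g = (P·r − D₀)/(P + D₀) = ($1,284,967.32×0.12 − $55,900.00) / ($1,284,967.32 + $55,900.00) = 0.073308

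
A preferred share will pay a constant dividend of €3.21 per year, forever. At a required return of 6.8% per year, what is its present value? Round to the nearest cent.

€47.21

Level perpetuity: PV = C / r = €3.21 / 0.068 = €47.21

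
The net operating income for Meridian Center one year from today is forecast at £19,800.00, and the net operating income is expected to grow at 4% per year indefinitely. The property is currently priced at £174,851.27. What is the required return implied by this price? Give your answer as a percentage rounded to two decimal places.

P = D₁/(r − g) ⇒ r = D₁/P + g = £19,800.0000/£174,851.27 + 0.04 = 0.113239 + 0.04 = 0.153239

15.32%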